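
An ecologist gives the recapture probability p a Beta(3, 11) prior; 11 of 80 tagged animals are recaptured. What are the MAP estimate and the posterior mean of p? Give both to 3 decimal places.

MAP = 0.141, posterior mean = 0.149

Posterior: Beta(3+11, 11+69) = Beta(14, 80).
Mode = (14−1)/(14+80−2) = 13/92 = 0.141.
Mean = 14/(14+80) = 14/94 = 0.149.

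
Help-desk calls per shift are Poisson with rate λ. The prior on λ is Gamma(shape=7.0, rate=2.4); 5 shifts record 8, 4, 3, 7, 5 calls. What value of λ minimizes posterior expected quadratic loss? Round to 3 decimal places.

Σ counts = 27. Posterior: Gamma(shape = 7.0+27 = 34.0, rate = 2.4+5 = 7.4).
Mode = (α−1)/β = 33.0/7.4 = 4.459.
Mean = α/β = 34.0/7.4 = 4.595.
Quadratic loss ⇒ the optimal estimator is the posterior mean.

4.595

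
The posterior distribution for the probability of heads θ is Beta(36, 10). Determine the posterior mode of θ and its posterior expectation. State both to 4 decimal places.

Mode = (36−1)/(36+10−2) = 35/44 = 0.7955.
Mean = 36/(36+10) = 36/46 = 0.7826.

θ_MAP = 0.7955, E[θ|data] = 0.7826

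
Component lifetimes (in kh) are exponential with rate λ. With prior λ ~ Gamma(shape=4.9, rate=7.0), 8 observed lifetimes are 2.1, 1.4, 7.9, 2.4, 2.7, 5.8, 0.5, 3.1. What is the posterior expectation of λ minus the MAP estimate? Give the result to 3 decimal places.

Σ times = 25.9. Posterior: Gamma(shape = 4.9+8 = 12.9, rate = 7.0+25.9 = 32.9).
Mode = (α−1)/β = 11.9/32.9 = 0.362.
Mean = α/β = 12.9/32.9 = 0.392.
Difference = 0.392 − 0.362 = 0.030.

0.030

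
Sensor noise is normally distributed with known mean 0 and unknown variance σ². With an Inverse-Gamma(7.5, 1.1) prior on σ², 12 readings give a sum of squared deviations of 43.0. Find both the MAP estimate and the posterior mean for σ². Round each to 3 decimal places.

Posterior: Inverse-Gamma(shape = 7.5+12/2 = 13.5, scale = 1.1+43.0/2 = 22.6).
Mode = β/(α+1) = 22.6/14.5 = 1.559.
Mean = β/(α−1) = 22.6/12.5 = 1.808.
Mean > mode: the posterior has a right tail.

σ²_MAP = 1.559, E[σ²|data] = 1.808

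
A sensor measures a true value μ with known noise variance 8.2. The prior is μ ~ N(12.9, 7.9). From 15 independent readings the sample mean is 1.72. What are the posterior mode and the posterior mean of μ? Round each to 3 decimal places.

Posterior for μ is Normal. Precision-weighted mean: (1/7.9·12.9 + 15/8.2·1.72) / (1/7.9 + 15/8.2) = 2.444.
A Normal posterior is symmetric, so mode = mean.

MAP = 2.444; posterior mean = 2.444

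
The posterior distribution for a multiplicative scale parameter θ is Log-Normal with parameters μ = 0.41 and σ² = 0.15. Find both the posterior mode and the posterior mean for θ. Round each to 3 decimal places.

Mode = exp(μ − σ²) = exp(0.26) = 1.297.
Mean = exp(μ + σ²/2) = exp(0.485) = 1.624.
Right-skewed posterior ⇒ mode < mean.

MAP = 1.297, posterior mean = 1.624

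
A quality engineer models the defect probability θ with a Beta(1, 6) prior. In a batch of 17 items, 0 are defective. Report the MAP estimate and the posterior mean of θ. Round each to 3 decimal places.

Posterior: Beta(1+0, 6+17) = Beta(1, 23).
Since α = 1 ≤ 1 and β > 1, the Beta density is monotone decreasing on [0,1]; the mode is at 0.
Mean = 1/(1+23) = 0.042.

MAP: 0.000. Posterior mean: 0.042.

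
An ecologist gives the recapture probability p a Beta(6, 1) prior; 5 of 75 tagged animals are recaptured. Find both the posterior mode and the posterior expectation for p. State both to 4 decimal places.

Posterior: Beta(6+5, 1+70) = Beta(11, 71).
Mode = (11−1)/(11+71−2) = 10/80 = 0.1250.
Mean = 11/(11+71) = 11/82 = 0.1341.

posterior mode = 0.1250, posterior expectation = 0.1341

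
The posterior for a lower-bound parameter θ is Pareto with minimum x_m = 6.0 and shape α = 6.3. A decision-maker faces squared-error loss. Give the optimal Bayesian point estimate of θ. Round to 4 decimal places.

7.1321

The Pareto density is strictly decreasing on [x_m, ∞), so the mode is x_m = 6.0000.
Mean = α·x_m/(α−1) = 6.3·6.0/5.3 = 7.1321.
Squared-error loss ⇒ the optimal estimator is the posterior mean.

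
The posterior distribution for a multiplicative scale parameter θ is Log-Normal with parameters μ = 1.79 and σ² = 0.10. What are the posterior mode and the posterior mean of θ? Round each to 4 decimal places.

MAP: 5.4195. Posterior mean: 6.2965.

Mode = exp(μ − σ²) = exp(1.69) = 5.4195.
Mean = exp(μ + σ²/2) = exp(1.840) = 6.2965.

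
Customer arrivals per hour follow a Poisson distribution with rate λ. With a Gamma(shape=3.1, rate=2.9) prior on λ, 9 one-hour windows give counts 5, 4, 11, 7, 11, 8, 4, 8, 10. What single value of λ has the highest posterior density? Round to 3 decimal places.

5.891

Σ counts = 68. Posterior: Gamma(shape = 3.1+68 = 71.1, rate = 2.9+9 = 11.9).
Mode = (α−1)/β = 70.1/11.9 = 5.891.
Mean = α/β = 71.1/11.9 = 5.975.
This is the posterior mode — the MAP estimate.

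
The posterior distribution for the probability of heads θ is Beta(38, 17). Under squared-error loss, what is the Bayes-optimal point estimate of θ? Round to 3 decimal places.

Mode = (38−1)/(38+17−2) = 37/53 = 0.698.
Mean = 38/(38+17) = 38/55 = 0.691.
Squared-error loss ⇒ the optimal estimator is the posterior mean.

0.691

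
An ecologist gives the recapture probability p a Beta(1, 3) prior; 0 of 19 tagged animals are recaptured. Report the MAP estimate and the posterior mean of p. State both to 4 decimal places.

MAP: 0.0000. Posterior mean: 0.0435.

Posterior: Beta(1+0, 3+19) = Beta(1, 22).
Since α = 1 ≤ 1 and β > 1, the Beta density is monotone decreasing on [0,1]; the mode is at 0.
Mean = 1/(1+22) = 0.0435.
Right-skewed posterior ⇒ mode < mean.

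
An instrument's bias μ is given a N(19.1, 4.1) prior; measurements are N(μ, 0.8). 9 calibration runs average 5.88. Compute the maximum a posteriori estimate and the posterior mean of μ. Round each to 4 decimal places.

Posterior for μ is Normal. Precision-weighted mean: (1/4.1·19.1 + 9/0.8·5.88) / (1/4.1 + 9/0.8) = 6.1605.
A Normal posterior is symmetric, so mode = mean.

MAP: 6.1605. Posterior mean: 6.1605.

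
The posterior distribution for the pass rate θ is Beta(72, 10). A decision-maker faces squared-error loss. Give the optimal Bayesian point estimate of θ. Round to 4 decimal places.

Mode = (72−1)/(72+10−2) = 71/80 = 0.8875.
Mean = 72/(72+10) = 72/82 = 0.8780.
Squared-error loss ⇒ the optimal estimator is the posterior mean.

0.8780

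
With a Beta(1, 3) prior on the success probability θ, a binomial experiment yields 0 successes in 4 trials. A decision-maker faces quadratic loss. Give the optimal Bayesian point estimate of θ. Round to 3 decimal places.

0.125

Posterior: Beta(1+0, 3+4) = Beta(1, 7).
Since α = 1 ≤ 1 and β > 1, the Beta density is monotone decreasing on [0,1]; the mode is at 0.
Mean = 1/(1+7) = 0.125.
Quadratic loss ⇒ the optimal estimator is the posterior mean.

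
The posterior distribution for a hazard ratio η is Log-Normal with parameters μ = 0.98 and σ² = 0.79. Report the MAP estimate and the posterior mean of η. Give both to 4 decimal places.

Mode = exp(μ − σ²) = exp(0.19) = 1.2092.
Mean = exp(μ + σ²/2) = exp(1.375) = 3.9551.

MAP = 1.2092, posterior mean = 3.9551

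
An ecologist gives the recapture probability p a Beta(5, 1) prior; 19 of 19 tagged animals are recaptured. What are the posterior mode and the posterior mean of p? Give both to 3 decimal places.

MAP: 1.000. Posterior mean: 0.960.

Posterior: Beta(5+19, 1+0) = Beta(24, 1).
Since β = 1 ≤ 1 and α > 1, the Beta density is monotone increasing on [0,1]; the mode is at 1.
Mean = 24/(24+1) = 0.960.
The mean is pulled below the mode by the posterior's left skew.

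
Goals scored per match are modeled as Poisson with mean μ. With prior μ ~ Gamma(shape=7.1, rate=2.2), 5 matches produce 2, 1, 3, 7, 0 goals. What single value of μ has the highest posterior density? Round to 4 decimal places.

Σ counts = 13. Posterior: Gamma(shape = 7.1+13 = 20.1, rate = 2.2+5 = 7.2).
Mode = (α−1)/β = 19.1/7.2 = 2.6528.
Mean = α/β = 20.1/7.2 = 2.7917.
This is the posterior mode — the MAP estimate.

2.6528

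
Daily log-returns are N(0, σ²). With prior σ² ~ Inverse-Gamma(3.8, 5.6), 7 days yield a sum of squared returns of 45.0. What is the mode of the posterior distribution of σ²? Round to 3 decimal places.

3.386

Posterior: Inverse-Gamma(shape = 3.8+7/2 = 7.3, scale = 5.6+45.0/2 = 28.1).
Mode = β/(α+1) = 28.1/8.3 = 3.386.
Mean = β/(α−1) = 28.1/6.3 = 4.460.
This is the posterior mode — the MAP estimate.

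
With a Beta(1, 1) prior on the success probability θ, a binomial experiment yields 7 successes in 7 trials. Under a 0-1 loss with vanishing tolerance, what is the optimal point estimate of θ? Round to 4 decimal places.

1.0000

Posterior: Beta(1+7, 1+0) = Beta(8, 1).
Since β = 1 ≤ 1 and α > 1, the Beta density is monotone increasing on [0,1]; the mode is at 1.
Mean = 8/(8+1) = 0.8889.
This is the posterior mode — the MAP estimate.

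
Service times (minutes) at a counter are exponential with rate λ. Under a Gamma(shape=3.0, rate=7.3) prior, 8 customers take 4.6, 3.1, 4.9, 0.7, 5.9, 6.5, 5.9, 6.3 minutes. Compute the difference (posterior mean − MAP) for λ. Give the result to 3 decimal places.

0.022

Σ times = 37.9. Posterior: Gamma(shape = 3.0+8 = 11.0, rate = 7.3+37.9 = 45.2).
Mode = (α−1)/β = 10.0/45.2 = 0.221.
Mean = α/β = 11.0/45.2 = 0.243.
Difference = 0.243 − 0.221 = 0.022.
Right-skewed posterior ⇒ mode < mean.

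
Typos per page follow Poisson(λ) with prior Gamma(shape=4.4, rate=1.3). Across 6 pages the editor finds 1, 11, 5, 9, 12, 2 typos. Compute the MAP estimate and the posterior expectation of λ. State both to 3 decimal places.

Σ counts = 40. Posterior: Gamma(shape = 4.4+40 = 44.4, rate = 1.3+6 = 7.3).
Mode = (α−1)/β = 43.4/7.3 = 5.945.
Mean = α/β = 44.4/7.3 = 6.082.
The mean is pulled above the mode by the posterior's right skew.

λ_MAP = 5.945, E[λ|data] = 6.082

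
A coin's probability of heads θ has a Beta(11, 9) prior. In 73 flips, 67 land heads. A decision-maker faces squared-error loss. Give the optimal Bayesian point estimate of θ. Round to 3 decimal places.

Posterior: Beta(11+67, 9+6) = Beta(78, 15).
Mode = (78−1)/(78+15−2) = 77/91 = 0.846.
Mean = 78/(78+15) = 78/93 = 0.839.
Squared-error loss ⇒ the optimal estimator is the posterior mean.

0.839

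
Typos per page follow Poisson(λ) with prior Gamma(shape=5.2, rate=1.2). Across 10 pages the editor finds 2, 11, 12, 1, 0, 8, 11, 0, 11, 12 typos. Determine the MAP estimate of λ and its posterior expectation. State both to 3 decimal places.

Σ counts = 68. Posterior: Gamma(shape = 5.2+68 = 73.2, rate = 1.2+10 = 11.2).
Mode = (α−1)/β = 72.2/11.2 = 6.446.
Mean = α/β = 73.2/11.2 = 6.536.

MAP = 6.446; posterior mean = 6.536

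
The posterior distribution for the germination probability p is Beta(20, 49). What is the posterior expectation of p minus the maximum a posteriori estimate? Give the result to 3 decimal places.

Mode = (20−1)/(20+49−2) = 19/67 = 0.284.
Mean = 20/(20+49) = 20/69 = 0.290.
Difference = 0.290 − 0.284 = 0.006.
Right-skewed posterior ⇒ mode < mean.

0.006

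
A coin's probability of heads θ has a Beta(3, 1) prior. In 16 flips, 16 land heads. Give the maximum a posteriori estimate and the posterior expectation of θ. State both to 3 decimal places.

Posterior: Beta(3+16, 1+0) = Beta(19, 1).
Since β = 1 ≤ 1 and α > 1, the Beta density is monotone increasing on [0,1]; the mode is at 1.
Mean = 19/(19+1) = 0.950.
The posterior is left-skewed, so the mode exceeds the mean.

θ_MAP = 1.000, E[θ|data] = 0.950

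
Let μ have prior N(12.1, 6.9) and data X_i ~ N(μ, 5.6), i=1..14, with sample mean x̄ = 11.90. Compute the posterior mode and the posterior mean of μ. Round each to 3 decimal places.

MAP = 11.911; posterior mean = 11.911

Posterior for μ is Normal. Precision-weighted mean: (1/6.9·12.1 + 14/5.6·11.90) / (1/6.9 + 14/5.6) = 11.911.
A Normal posterior is symmetric, so mode = mean.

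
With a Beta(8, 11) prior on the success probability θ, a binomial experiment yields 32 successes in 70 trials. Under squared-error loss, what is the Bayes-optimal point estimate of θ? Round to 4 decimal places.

Posterior: Beta(8+32, 11+38) = Beta(40, 49).
Mode = (40−1)/(40+49−2) = 39/87 = 0.4483.
Mean = 40/(40+49) = 40/89 = 0.4494.
Squared-error loss ⇒ the optimal estimator is the posterior mean.

0.4494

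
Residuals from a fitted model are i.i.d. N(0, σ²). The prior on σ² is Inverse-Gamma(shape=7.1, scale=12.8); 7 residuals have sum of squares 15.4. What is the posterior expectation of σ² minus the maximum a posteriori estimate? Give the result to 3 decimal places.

Posterior: Inverse-Gamma(shape = 7.1+7/2 = 10.6, scale = 12.8+15.4/2 = 20.5).
Mode = β/(α+1) = 20.5/11.6 = 1.767.
Mean = β/(α−1) = 20.5/9.6 = 2.135.
Difference = 2.135 − 1.767 = 0.368.

0.368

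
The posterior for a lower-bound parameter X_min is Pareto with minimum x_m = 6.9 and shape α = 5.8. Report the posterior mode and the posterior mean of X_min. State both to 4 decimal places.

The Pareto density is strictly decreasing on [x_m, ∞), so the mode is x_m = 6.9000.
Mean = α·x_m/(α−1) = 5.8·6.9/4.8 = 8.3375.

posterior mode = 6.9000, posterior mean = 8.3375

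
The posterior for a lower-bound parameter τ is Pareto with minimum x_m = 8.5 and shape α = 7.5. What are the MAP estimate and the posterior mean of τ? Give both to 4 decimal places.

MAP: 8.5000. Posterior mean: 9.8077.

The Pareto density is strictly decreasing on [x_m, ∞), so the mode is x_m = 8.5000.
Mean = α·x_m/(α−1) = 7.5·8.5/6.5 = 9.8077.
Mean > mode: the posterior has a right tail.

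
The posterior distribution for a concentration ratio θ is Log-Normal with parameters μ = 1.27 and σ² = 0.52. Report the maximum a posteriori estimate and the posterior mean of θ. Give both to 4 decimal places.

Mode = exp(μ − σ²) = exp(0.75) = 2.1170.
Mean = exp(μ + σ²/2) = exp(1.530) = 4.6182.

MAP: 2.1170. Posterior mean: 4.6182.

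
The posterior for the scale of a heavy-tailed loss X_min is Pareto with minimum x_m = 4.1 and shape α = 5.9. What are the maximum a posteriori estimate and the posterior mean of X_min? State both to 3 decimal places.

The Pareto density is strictly decreasing on [x_m, ∞), so the mode is x_m = 4.100.
Mean = α·x_m/(α−1) = 5.9·4.1/4.9 = 4.937.

maximum a posteriori estimate = 4.100, posterior mean = 4.937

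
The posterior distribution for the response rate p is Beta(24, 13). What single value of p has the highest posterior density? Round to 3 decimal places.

0.657

Mode = (24−1)/(24+13−2) = 23/35 = 0.657.
Mean = 24/(24+13) = 24/37 = 0.649.
This is the posterior mode — the MAP estimate.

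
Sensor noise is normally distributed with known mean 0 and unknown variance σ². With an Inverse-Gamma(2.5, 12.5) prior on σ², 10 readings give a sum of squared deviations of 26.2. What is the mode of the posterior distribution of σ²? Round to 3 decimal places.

Posterior: Inverse-Gamma(shape = 2.5+10/2 = 7.5, scale = 12.5+26.2/2 = 25.6).
Mode = β/(α+1) = 25.6/8.5 = 3.012.
Mean = β/(α−1) = 25.6/6.5 = 3.938.
This is the posterior mode — the MAP estimate.

3.012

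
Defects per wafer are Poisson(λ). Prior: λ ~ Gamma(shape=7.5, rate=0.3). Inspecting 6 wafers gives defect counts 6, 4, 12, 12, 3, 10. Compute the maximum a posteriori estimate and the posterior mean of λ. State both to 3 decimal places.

Σ counts = 47. Posterior: Gamma(shape = 7.5+47 = 54.5, rate = 0.3+6 = 6.3).
Mode = (α−1)/β = 53.5/6.3 = 8.492.
Mean = α/β = 54.5/6.3 = 8.651.
The posterior is right-skewed, so the mean exceeds the mode.

λ_MAP = 8.492, E[λ|data] = 8.651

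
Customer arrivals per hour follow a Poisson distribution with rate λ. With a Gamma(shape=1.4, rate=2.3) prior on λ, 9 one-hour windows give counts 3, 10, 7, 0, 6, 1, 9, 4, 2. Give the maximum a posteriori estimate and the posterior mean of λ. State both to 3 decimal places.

Σ counts = 42. Posterior: Gamma(shape = 1.4+42 = 43.4, rate = 2.3+9 = 11.3).
Mode = (α−1)/β = 42.4/11.3 = 3.752.
Mean = α/β = 43.4/11.3 = 3.841.
The posterior is right-skewed, so the mean exceeds the mode.

MAP = 3.752; posterior mean = 3.841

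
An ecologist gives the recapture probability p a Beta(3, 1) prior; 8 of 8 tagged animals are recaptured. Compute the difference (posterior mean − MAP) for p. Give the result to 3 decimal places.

Posterior: Beta(3+8, 1+0) = Beta(11, 1).
Since β = 1 ≤ 1 and α > 1, the Beta density is monotone increasing on [0,1]; the mode is at 1.
Mean = 11/(11+1) = 0.917.
Difference = 0.917 − 1.000 = -0.083.

-0.083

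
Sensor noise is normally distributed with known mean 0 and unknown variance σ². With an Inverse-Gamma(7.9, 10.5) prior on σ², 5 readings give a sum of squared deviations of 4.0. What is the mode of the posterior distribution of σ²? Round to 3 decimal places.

Posterior: Inverse-Gamma(shape = 7.9+5/2 = 10.4, scale = 10.5+4.0/2 = 12.5).
Mode = β/(α+1) = 12.5/11.4 = 1.096.
Mean = β/(α−1) = 12.5/9.4 = 1.330.
This is the posterior mode — the MAP estimate.

1.096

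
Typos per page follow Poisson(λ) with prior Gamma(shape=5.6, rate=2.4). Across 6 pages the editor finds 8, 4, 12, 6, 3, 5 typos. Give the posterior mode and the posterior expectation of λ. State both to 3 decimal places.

λ_MAP = 5.071, E[λ|data] = 5.190

Σ counts = 38. Posterior: Gamma(shape = 5.6+38 = 43.6, rate = 2.4+6 = 8.4).
Mode = (α−1)/β = 42.6/8.4 = 5.071.
Mean = α/β = 43.6/8.4 = 5.190.
Mean > mode: the posterior has a right tail.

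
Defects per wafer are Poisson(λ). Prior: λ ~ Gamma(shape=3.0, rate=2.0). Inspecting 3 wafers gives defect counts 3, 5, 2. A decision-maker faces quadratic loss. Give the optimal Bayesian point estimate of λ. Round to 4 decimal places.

Σ counts = 10. Posterior: Gamma(shape = 3.0+10 = 13.0, rate = 2.0+3 = 5.0).
Mode = (α−1)/β = 12.0/5.0 = 2.4000.
Mean = α/β = 13.0/5.0 = 2.6000.
Quadratic loss ⇒ the optimal estimator is the posterior mean.

2.6000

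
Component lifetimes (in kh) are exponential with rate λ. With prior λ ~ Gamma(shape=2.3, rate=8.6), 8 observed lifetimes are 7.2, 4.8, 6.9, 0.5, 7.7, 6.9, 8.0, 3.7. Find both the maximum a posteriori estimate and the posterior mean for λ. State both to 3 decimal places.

MAP = 0.171; posterior mean = 0.190

Σ times = 45.7. Posterior: Gamma(shape = 2.3+8 = 10.3, rate = 8.6+45.7 = 54.3).
Mode = (α−1)/β = 9.3/54.3 = 0.171.
Mean = α/β = 10.3/54.3 = 0.190.
Right-skewed posterior ⇒ mode < mean.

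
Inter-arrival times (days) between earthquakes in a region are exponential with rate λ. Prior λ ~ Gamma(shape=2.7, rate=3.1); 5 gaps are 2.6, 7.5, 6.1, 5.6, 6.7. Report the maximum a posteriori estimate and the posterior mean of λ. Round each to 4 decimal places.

MAP = 0.2120; posterior mean = 0.2437

Σ times = 28.5. Posterior: Gamma(shape = 2.7+5 = 7.7, rate = 3.1+28.5 = 31.6).
Mode = (α−1)/β = 6.7/31.6 = 0.2120.
Mean = α/β = 7.7/31.6 = 0.2437.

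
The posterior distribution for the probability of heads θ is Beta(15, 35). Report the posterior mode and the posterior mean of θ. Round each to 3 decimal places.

Mode = (15−1)/(15+35−2) = 14/48 = 0.292.
Mean = 15/(15+35) = 15/50 = 0.300.

MAP = 0.292; posterior mean = 0.300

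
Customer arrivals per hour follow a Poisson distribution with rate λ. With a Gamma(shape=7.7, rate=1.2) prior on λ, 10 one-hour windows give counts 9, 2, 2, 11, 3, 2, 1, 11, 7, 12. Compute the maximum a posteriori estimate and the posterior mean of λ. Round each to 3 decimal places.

MAP = 5.955, posterior mean = 6.045

Σ counts = 60. Posterior: Gamma(shape = 7.7+60 = 67.7, rate = 1.2+10 = 11.2).
Mode = (α−1)/β = 66.7/11.2 = 5.955.
Mean = α/β = 67.7/11.2 = 6.045.
Right-skewed posterior ⇒ mode < mean.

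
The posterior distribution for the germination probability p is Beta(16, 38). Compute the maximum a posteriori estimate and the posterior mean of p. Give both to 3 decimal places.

Mode = (16−1)/(16+38−2) = 15/52 = 0.288.
Mean = 16/(16+38) = 16/54 = 0.296.
Mean > mode: the posterior has a right tail.

MAP = 0.288, posterior mean = 0.296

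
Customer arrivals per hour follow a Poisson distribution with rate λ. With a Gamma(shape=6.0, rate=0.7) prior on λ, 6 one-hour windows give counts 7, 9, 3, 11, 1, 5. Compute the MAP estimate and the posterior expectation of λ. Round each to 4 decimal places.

Σ counts = 36. Posterior: Gamma(shape = 6.0+36 = 42.0, rate = 0.7+6 = 6.7).
Mode = (α−1)/β = 41.0/6.7 = 6.1194.
Mean = α/β = 42.0/6.7 = 6.2687.

MAP: 6.1194. Posterior mean: 6.2687.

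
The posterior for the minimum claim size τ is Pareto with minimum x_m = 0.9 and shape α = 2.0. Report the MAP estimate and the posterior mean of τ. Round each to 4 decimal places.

The Pareto density is strictly decreasing on [x_m, ∞), so the mode is x_m = 0.9000.
Mean = α·x_m/(α−1) = 2.0·0.9/1.0 = 1.8000.
The mean is pulled above the mode by the posterior's right skew.

MAP = 0.9000, posterior mean = 1.8000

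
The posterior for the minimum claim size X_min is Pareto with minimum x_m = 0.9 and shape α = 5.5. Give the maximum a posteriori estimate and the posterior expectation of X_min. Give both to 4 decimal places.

The Pareto density is strictly decreasing on [x_m, ∞), so the mode is x_m = 0.9000.
Mean = α·x_m/(α−1) = 5.5·0.9/4.5 = 1.1000.

MAP = 0.9000, posterior mean = 1.1000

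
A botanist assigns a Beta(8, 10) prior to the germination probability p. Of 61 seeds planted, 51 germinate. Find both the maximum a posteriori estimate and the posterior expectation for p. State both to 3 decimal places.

Posterior: Beta(8+51, 10+10) = Beta(59, 20).
Mode = (59−1)/(59+20−2) = 58/77 = 0.753.
Mean = 59/(59+20) = 59/79 = 0.747.

p_MAP = 0.753, E[p|data] = 0.747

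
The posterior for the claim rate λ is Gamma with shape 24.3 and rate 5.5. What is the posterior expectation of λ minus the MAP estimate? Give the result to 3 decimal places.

0.182

Mode = (α−1)/β = 23.3/5.5 = 4.236.
Mean = α/β = 24.3/5.5 = 4.418.
Difference = 4.418 − 4.236 = 0.182.
Right-skewed posterior ⇒ mode < mean.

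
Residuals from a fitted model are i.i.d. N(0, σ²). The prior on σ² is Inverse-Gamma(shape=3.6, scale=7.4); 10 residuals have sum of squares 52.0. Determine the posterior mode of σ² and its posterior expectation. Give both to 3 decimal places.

Posterior: Inverse-Gamma(shape = 3.6+10/2 = 8.6, scale = 7.4+52.0/2 = 33.4).
Mode = β/(α+1) = 33.4/9.6 = 3.479.
Mean = β/(α−1) = 33.4/7.6 = 4.395.
The posterior is right-skewed, so the mean exceeds the mode.

σ²_MAP = 3.479, E[σ²|data] = 4.395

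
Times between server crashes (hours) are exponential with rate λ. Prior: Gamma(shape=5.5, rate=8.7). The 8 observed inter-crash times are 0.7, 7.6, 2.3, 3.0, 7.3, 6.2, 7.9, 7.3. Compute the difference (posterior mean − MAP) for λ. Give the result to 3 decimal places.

Σ times = 42.3. Posterior: Gamma(shape = 5.5+8 = 13.5, rate = 8.7+42.3 = 51.0).
Mode = (α−1)/β = 12.5/51.0 = 0.245.
Mean = α/β = 13.5/51.0 = 0.265.
Difference = 0.265 − 0.245 = 0.020.

0.020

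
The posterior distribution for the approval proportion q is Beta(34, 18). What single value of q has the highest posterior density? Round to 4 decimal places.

0.6600

Mode = (34−1)/(34+18−2) = 33/50 = 0.6600.
Mean = 34/(34+18) = 34/52 = 0.6538.
This is the posterior mode — the MAP estimate.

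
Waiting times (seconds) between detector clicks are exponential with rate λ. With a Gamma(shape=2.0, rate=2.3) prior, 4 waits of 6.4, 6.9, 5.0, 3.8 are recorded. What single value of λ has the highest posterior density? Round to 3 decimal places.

0.205

Σ times = 22.1. Posterior: Gamma(shape = 2.0+4 = 6.0, rate = 2.3+22.1 = 24.4).
Mode = (α−1)/β = 5.0/24.4 = 0.205.
Mean = α/β = 6.0/24.4 = 0.246.
This is the posterior mode — the MAP estimate.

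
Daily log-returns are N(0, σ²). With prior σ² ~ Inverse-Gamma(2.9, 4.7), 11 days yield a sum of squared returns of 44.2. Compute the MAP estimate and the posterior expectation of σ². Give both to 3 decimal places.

MAP estimate = 2.851, posterior expectation = 3.622

Posterior: Inverse-Gamma(shape = 2.9+11/2 = 8.4, scale = 4.7+44.2/2 = 26.8).
Mode = β/(α+1) = 26.8/9.4 = 2.851.
Mean = β/(α−1) = 26.8/7.4 = 3.622.
The mean is pulled above the mode by the posterior's right skew.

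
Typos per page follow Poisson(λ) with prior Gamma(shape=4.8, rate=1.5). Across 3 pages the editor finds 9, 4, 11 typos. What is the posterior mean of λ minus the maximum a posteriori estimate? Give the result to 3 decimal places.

0.222

Σ counts = 24. Posterior: Gamma(shape = 4.8+24 = 28.8, rate = 1.5+3 = 4.5).
Mode = (α−1)/β = 27.8/4.5 = 6.178.
Mean = α/β = 28.8/4.5 = 6.400.
Difference = 6.400 − 6.178 = 0.222.
The posterior is right-skewed, so the mean exceeds the mode.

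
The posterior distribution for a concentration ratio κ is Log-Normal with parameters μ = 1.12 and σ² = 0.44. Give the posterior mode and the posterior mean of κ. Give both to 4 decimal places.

Mode = exp(μ − σ²) = exp(0.68) = 1.9739.
Mean = exp(μ + σ²/2) = exp(1.340) = 3.8190.
Mean > mode: the posterior has a right tail.

MAP = 1.9739, posterior mean = 3.8190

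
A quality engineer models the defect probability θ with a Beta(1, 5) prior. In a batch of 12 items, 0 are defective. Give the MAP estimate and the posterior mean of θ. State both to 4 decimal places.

MAP: 0.0000. Posterior mean: 0.0556.

Posterior: Beta(1+0, 5+12) = Beta(1, 17).
Since α = 1 ≤ 1 and β > 1, the Beta density is monotone decreasing on [0,1]; the mode is at 0.
Mean = 1/(1+17) = 0.0556.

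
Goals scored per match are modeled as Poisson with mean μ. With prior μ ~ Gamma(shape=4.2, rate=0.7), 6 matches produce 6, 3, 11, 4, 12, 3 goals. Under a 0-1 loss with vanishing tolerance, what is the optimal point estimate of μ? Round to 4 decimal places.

Σ counts = 39. Posterior: Gamma(shape = 4.2+39 = 43.2, rate = 0.7+6 = 6.7).
Mode = (α−1)/β = 42.2/6.7 = 6.2985.
Mean = α/β = 43.2/6.7 = 6.4478.
This is the posterior mode — the MAP estimate.

6.2985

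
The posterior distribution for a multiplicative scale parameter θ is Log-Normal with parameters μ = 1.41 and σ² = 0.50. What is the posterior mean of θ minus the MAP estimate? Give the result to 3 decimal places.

Mode = exp(μ − σ²) = exp(0.91) = 2.484.
Mean = exp(μ + σ²/2) = exp(1.660) = 5.259.
Difference = 5.259 − 2.484 = 2.775.
The posterior is right-skewed, so the mean exceeds the mode.

2.775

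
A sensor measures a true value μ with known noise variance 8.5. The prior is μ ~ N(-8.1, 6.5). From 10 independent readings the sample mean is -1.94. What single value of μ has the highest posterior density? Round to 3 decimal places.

Posterior for μ is Normal. Precision-weighted mean: (1/6.5·-8.1 + 10/8.5·-1.94) / (1/6.5 + 10/8.5) = -2.652.
A Normal posterior is symmetric, so mode = mean.
This is the posterior mode — the MAP estimate.

-2.652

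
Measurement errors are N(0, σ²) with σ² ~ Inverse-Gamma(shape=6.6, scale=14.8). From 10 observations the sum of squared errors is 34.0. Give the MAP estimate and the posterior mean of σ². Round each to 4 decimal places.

Posterior: Inverse-Gamma(shape = 6.6+10/2 = 11.6, scale = 14.8+34.0/2 = 31.8).
Mode = β/(α+1) = 31.8/12.6 = 2.5238.
Mean = β/(α−1) = 31.8/10.6 = 3.0000.

σ²_MAP = 2.5238, E[σ²|data] = 3.0000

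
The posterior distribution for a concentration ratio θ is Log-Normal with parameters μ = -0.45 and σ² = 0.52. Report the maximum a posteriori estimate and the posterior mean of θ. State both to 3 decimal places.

Mode = exp(μ − σ²) = exp(-0.97) = 0.379.
Mean = exp(μ + σ²/2) = exp(-0.190) = 0.827.
Mean > mode: the posterior has a right tail.

MAP = 0.379, posterior mean = 0.827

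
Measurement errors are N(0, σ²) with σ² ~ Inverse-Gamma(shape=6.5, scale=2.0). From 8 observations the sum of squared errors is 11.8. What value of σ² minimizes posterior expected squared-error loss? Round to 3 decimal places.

Posterior: Inverse-Gamma(shape = 6.5+8/2 = 10.5, scale = 2.0+11.8/2 = 7.9).
Mode = β/(α+1) = 7.9/11.5 = 0.687.
Mean = β/(α−1) = 7.9/9.5 = 0.832.
Squared-error loss ⇒ the optimal estimator is the posterior mean.

0.832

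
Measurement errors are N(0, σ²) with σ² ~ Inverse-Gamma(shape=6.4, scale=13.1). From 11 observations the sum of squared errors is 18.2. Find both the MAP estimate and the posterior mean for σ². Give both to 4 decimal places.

MAP = 1.7209; posterior mean = 2.0367

Posterior: Inverse-Gamma(shape = 6.4+11/2 = 11.9, scale = 13.1+18.2/2 = 22.2).
Mode = β/(α+1) = 22.2/12.9 = 1.7209.
Mean = β/(α−1) = 22.2/10.9 = 2.0367.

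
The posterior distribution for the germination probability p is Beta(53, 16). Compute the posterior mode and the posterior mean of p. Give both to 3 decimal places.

MAP = 0.776, posterior mean = 0.768

Mode = (53−1)/(53+16−2) = 52/67 = 0.776.
Mean = 53/(53+16) = 53/69 = 0.768.
Mode > mean: the posterior has a left tail.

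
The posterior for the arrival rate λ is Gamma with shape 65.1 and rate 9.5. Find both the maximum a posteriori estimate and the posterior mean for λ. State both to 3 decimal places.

maximum a posteriori estimate = 6.747, posterior mean = 6.853

Mode = (α−1)/β = 64.1/9.5 = 6.747.
Mean = α/β = 65.1/9.5 = 6.853.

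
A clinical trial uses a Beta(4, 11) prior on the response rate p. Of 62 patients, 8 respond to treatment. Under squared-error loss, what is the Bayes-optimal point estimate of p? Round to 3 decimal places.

0.156

Posterior: Beta(4+8, 11+54) = Beta(12, 65).
Mode = (12−1)/(12+65−2) = 11/75 = 0.147.
Mean = 12/(12+65) = 12/77 = 0.156.
Squared-error loss ⇒ the optimal estimator is the posterior mean.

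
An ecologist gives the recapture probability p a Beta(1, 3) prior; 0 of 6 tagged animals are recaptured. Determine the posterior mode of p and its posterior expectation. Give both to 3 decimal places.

MAP = 0.000; posterior mean = 0.100

Posterior: Beta(1+0, 3+6) = Beta(1, 9).
Since α = 1 ≤ 1 and β > 1, the Beta density is monotone decreasing on [0,1]; the mode is at 0.
Mean = 1/(1+9) = 0.100.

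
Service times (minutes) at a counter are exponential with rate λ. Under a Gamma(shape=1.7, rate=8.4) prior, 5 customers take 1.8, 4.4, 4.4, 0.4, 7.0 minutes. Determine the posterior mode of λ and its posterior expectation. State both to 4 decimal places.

Σ times = 18.0. Posterior: Gamma(shape = 1.7+5 = 6.7, rate = 8.4+18.0 = 26.4).
Mode = (α−1)/β = 5.7/26.4 = 0.2159.
Mean = α/β = 6.7/26.4 = 0.2538.
Mean > mode: the posterior has a right tail.

λ_MAP = 0.2159, E[λ|data] = 0.2538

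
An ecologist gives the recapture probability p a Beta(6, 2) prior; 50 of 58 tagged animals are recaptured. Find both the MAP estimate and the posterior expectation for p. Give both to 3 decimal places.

Posterior: Beta(6+50, 2+8) = Beta(56, 10).
Mode = (56−1)/(56+10−2) = 55/64 = 0.859.
Mean = 56/(56+10) = 56/66 = 0.848.
Mode > mean: the posterior has a left tail.

MAP: 0.859. Posterior mean: 0.848.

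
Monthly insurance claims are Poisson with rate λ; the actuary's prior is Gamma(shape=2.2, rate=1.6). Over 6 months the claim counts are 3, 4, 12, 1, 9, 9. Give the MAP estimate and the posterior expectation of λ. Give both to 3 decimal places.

Σ counts = 38. Posterior: Gamma(shape = 2.2+38 = 40.2, rate = 1.6+6 = 7.6).
Mode = (α−1)/β = 39.2/7.6 = 5.158.
Mean = α/β = 40.2/7.6 = 5.289.

MAP = 5.158; posterior mean = 5.289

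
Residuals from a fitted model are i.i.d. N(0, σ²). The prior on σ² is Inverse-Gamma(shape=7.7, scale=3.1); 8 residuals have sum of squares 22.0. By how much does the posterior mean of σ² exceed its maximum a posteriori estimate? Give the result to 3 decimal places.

Posterior: Inverse-Gamma(shape = 7.7+8/2 = 11.7, scale = 3.1+22.0/2 = 14.1).
Mode = β/(α+1) = 14.1/12.7 = 1.110.
Mean = β/(α−1) = 14.1/10.7 = 1.318.
Difference = 1.318 − 1.110 = 0.208.
Right-skewed posterior ⇒ mode < mean.

0.208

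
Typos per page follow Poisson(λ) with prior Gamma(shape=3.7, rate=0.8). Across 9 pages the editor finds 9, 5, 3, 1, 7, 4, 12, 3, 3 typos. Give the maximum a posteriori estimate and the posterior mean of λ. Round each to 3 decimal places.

λ_MAP = 5.071, E[λ|data] = 5.173

Σ counts = 47. Posterior: Gamma(shape = 3.7+47 = 50.7, rate = 0.8+9 = 9.8).
Mode = (α−1)/β = 49.7/9.8 = 5.071.
Mean = α/β = 50.7/9.8 = 5.173.
Mean > mode: the posterior has a right tail.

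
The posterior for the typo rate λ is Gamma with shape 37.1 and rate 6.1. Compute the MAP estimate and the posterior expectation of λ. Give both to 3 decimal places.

Mode = (α−1)/β = 36.1/6.1 = 5.918.
Mean = α/β = 37.1/6.1 = 6.082.

MAP = 5.918, posterior mean = 6.082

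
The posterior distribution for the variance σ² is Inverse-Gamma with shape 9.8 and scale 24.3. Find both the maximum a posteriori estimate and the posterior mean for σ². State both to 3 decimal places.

Mode = β/(α+1) = 24.3/10.8 = 2.250.
Mean = β/(α−1) = 24.3/8.8 = 2.761.

maximum a posteriori estimate = 2.250, posterior mean = 2.761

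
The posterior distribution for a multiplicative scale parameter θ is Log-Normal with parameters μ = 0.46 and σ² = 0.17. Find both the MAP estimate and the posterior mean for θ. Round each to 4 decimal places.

Mode = exp(μ − σ²) = exp(0.29) = 1.3364.
Mean = exp(μ + σ²/2) = exp(0.545) = 1.7246.
The posterior is right-skewed, so the mean exceeds the mode.

θ_MAP = 1.3364, E[θ|data] = 1.7246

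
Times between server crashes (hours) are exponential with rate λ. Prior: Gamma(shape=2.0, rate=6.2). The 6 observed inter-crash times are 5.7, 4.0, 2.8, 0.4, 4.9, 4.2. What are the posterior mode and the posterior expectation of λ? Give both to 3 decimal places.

Σ times = 22.0. Posterior: Gamma(shape = 2.0+6 = 8.0, rate = 6.2+22.0 = 28.2).
Mode = (α−1)/β = 7.0/28.2 = 0.248.
Mean = α/β = 8.0/28.2 = 0.284.
Mean > mode: the posterior has a right tail.

MAP = 0.248, posterior mean = 0.284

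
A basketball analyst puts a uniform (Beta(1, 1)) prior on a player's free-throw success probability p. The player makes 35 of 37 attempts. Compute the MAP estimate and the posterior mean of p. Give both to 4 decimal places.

MAP = 0.9459; posterior mean = 0.9231

Posterior: Beta(1+35, 1+2) = Beta(36, 3).
Mode = (36−1)/(36+3−2) = 35/37 = 0.9459.
With a flat prior the MAP equals the MLE, 35/37.
Mean = 36/(36+3) = 36/39 = 0.9231.
Left-skewed posterior ⇒ mean < mode.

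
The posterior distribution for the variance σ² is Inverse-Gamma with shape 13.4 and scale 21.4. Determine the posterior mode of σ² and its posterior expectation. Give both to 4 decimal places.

σ²_MAP = 1.4861, E[σ²|data] = 1.7258

Mode = β/(α+1) = 21.4/14.4 = 1.4861.
Mean = β/(α−1) = 21.4/12.4 = 1.7258.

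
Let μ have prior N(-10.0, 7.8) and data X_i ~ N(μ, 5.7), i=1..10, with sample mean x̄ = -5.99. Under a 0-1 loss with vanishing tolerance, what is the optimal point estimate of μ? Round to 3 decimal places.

Posterior for μ is Normal. Precision-weighted mean: (1/7.8·-10.0 + 10/5.7·-5.99) / (1/7.8 + 10/5.7) = -6.263.
A Normal posterior is symmetric, so mode = mean.
This is the posterior mode — the MAP estimate.

-6.263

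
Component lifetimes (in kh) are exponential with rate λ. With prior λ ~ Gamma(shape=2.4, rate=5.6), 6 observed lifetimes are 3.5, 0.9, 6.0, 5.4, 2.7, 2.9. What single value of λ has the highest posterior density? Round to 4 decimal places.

Σ times = 21.4. Posterior: Gamma(shape = 2.4+6 = 8.4, rate = 5.6+21.4 = 27.0).
Mode = (α−1)/β = 7.4/27.0 = 0.2741.
Mean = α/β = 8.4/27.0 = 0.3111.
This is the posterior mode — the MAP estimate.

0.2741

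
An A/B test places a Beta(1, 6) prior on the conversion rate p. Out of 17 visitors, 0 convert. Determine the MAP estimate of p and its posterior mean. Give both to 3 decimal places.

Posterior: Beta(1+0, 6+17) = Beta(1, 23).
Since α = 1 ≤ 1 and β > 1, the Beta density is monotone decreasing on [0,1]; the mode is at 0.
Mean = 1/(1+23) = 0.042.

p_MAP = 0.000, E[p|data] = 0.042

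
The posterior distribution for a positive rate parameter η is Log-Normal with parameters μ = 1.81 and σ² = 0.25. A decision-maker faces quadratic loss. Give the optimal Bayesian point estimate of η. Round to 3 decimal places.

Mode = exp(μ − σ²) = exp(1.56) = 4.759.
Mean = exp(μ + σ²/2) = exp(1.935) = 6.924.
Quadratic loss ⇒ the optimal estimator is the posterior mean.

6.924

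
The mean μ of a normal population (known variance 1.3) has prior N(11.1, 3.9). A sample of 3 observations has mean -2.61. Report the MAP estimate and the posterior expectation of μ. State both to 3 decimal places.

MAP = -1.239, posterior mean = -1.239

Posterior for μ is Normal. Precision-weighted mean: (1/3.9·11.1 + 3/1.3·-2.61) / (1/3.9 + 3/1.3) = -1.239.
A Normal posterior is symmetric, so mode = mean.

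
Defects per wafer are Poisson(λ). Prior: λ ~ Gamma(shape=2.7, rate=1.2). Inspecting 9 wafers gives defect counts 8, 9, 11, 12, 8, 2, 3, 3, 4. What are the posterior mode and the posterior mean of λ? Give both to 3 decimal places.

MAP: 6.049. Posterior mean: 6.147.

Σ counts = 60. Posterior: Gamma(shape = 2.7+60 = 62.7, rate = 1.2+9 = 10.2).
Mode = (α−1)/β = 61.7/10.2 = 6.049.
Mean = α/β = 62.7/10.2 = 6.147.
The posterior is right-skewed, so the mean exceeds the mode.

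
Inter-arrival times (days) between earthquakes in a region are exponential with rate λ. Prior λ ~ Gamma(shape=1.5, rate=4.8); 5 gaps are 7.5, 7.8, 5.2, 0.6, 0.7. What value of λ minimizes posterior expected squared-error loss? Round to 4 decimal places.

Σ times = 21.8. Posterior: Gamma(shape = 1.5+5 = 6.5, rate = 4.8+21.8 = 26.6).
Mode = (α−1)/β = 5.5/26.6 = 0.2068.
Mean = α/β = 6.5/26.6 = 0.2444.
Squared-error loss ⇒ the optimal estimator is the posterior mean.

0.2444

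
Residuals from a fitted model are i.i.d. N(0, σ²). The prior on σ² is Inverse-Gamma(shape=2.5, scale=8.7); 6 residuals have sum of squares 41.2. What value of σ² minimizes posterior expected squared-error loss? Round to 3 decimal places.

Posterior: Inverse-Gamma(shape = 2.5+6/2 = 5.5, scale = 8.7+41.2/2 = 29.3).
Mode = β/(α+1) = 29.3/6.5 = 4.508.
Mean = β/(α−1) = 29.3/4.5 = 6.511.
Squared-error loss ⇒ the optimal estimator is the posterior mean.

6.511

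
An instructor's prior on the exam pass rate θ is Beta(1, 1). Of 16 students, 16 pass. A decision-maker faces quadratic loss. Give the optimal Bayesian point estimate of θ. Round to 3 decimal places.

Posterior: Beta(1+16, 1+0) = Beta(17, 1).
Since β = 1 ≤ 1 and α > 1, the Beta density is monotone increasing on [0,1]; the mode is at 1.
Mean = 17/(17+1) = 0.944.
Quadratic loss ⇒ the optimal estimator is the posterior mean.

0.944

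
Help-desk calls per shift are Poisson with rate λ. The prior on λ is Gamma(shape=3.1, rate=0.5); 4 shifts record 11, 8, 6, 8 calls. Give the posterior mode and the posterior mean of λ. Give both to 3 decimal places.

posterior mode = 7.800, posterior mean = 8.022

Σ counts = 33. Posterior: Gamma(shape = 3.1+33 = 36.1, rate = 0.5+4 = 4.5).
Mode = (α−1)/β = 35.1/4.5 = 7.800.
Mean = α/β = 36.1/4.5 = 8.022.
Right-skewed posterior ⇒ mode < mean.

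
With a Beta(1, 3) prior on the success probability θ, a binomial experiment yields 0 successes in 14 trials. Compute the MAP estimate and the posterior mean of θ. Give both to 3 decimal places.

θ_MAP = 0.000, E[θ|data] = 0.056

Posterior: Beta(1+0, 3+14) = Beta(1, 17).
Since α = 1 ≤ 1 and β > 1, the Beta density is monotone decreasing on [0,1]; the mode is at 0.
Mean = 1/(1+17) = 0.056.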